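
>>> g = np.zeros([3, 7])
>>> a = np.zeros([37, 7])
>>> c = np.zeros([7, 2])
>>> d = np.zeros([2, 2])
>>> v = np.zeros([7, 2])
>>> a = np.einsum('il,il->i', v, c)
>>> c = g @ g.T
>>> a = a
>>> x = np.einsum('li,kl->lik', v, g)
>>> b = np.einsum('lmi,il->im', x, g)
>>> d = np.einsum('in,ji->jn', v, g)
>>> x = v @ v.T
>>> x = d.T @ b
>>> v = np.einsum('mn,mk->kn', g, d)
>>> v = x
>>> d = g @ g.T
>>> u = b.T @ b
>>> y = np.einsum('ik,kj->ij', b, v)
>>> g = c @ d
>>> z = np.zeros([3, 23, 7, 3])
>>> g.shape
(3, 3)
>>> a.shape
(7,)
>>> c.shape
(3, 3)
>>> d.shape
(3, 3)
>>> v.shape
(2, 2)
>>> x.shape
(2, 2)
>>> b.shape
(3, 2)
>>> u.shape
(2, 2)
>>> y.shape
(3, 2)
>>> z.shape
(3, 23, 7, 3)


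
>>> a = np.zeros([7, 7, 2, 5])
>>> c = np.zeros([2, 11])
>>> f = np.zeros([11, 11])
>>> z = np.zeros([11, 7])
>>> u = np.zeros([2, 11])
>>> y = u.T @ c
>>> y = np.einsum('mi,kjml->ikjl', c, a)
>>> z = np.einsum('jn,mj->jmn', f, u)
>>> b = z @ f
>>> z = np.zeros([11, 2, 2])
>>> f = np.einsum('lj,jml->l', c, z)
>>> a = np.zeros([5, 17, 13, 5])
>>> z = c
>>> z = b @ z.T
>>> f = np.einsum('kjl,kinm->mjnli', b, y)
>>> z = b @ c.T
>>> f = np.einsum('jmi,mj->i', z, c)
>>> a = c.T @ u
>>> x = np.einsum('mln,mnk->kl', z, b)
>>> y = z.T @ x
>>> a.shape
(11, 11)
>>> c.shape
(2, 11)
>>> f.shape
(2,)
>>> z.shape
(11, 2, 2)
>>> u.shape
(2, 11)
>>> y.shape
(2, 2, 2)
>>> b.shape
(11, 2, 11)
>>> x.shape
(11, 2)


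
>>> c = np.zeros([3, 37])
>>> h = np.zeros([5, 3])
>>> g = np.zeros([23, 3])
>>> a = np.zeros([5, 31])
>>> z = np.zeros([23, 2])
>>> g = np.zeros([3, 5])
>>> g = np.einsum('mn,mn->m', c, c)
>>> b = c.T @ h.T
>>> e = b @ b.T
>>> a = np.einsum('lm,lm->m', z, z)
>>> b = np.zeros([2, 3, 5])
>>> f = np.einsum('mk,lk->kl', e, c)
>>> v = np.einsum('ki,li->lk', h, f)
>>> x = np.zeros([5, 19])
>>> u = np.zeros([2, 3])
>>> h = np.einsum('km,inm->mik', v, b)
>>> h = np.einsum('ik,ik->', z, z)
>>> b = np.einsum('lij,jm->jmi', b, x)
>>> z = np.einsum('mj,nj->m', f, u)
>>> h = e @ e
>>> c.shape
(3, 37)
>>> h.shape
(37, 37)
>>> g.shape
(3,)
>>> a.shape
(2,)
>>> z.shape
(37,)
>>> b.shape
(5, 19, 3)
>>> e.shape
(37, 37)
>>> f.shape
(37, 3)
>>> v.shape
(37, 5)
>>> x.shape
(5, 19)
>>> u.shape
(2, 3)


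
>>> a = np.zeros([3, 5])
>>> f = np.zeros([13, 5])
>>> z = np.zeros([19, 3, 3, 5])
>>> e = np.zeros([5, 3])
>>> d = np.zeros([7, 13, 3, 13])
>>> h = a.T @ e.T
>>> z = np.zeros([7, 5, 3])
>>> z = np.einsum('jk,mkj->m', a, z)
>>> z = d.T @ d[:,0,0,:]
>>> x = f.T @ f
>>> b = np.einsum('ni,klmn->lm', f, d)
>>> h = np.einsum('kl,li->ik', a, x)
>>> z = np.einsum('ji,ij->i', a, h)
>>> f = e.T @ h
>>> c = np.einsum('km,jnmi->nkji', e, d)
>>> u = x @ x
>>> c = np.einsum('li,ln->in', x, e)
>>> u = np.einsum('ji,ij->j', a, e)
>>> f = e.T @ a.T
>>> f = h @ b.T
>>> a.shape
(3, 5)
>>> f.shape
(5, 13)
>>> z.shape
(5,)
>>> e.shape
(5, 3)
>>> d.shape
(7, 13, 3, 13)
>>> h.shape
(5, 3)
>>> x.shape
(5, 5)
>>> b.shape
(13, 3)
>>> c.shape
(5, 3)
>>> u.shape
(3,)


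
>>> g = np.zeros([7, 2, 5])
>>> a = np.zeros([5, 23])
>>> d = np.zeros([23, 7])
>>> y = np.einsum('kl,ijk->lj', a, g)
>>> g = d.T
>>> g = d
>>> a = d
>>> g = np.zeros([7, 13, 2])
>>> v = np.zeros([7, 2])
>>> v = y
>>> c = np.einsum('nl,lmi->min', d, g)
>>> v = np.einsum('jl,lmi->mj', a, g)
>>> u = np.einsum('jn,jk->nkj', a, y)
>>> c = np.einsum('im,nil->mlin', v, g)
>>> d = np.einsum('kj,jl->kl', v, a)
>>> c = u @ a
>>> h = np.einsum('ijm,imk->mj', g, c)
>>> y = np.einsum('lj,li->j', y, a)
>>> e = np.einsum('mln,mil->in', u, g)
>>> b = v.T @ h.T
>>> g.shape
(7, 13, 2)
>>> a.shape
(23, 7)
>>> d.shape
(13, 7)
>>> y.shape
(2,)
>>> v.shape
(13, 23)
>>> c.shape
(7, 2, 7)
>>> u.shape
(7, 2, 23)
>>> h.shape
(2, 13)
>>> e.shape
(13, 23)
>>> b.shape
(23, 2)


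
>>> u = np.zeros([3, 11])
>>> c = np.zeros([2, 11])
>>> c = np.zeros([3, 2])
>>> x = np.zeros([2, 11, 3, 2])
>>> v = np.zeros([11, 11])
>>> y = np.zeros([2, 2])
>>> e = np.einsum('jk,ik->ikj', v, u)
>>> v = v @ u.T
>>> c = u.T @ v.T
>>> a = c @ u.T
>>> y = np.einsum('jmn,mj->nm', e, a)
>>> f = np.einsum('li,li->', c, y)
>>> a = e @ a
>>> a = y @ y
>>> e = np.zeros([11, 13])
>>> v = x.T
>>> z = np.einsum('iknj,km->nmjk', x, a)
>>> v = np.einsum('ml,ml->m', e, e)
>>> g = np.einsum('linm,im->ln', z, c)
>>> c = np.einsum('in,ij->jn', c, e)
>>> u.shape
(3, 11)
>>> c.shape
(13, 11)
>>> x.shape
(2, 11, 3, 2)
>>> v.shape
(11,)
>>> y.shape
(11, 11)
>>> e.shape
(11, 13)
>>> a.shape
(11, 11)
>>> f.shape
()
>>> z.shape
(3, 11, 2, 11)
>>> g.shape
(3, 2)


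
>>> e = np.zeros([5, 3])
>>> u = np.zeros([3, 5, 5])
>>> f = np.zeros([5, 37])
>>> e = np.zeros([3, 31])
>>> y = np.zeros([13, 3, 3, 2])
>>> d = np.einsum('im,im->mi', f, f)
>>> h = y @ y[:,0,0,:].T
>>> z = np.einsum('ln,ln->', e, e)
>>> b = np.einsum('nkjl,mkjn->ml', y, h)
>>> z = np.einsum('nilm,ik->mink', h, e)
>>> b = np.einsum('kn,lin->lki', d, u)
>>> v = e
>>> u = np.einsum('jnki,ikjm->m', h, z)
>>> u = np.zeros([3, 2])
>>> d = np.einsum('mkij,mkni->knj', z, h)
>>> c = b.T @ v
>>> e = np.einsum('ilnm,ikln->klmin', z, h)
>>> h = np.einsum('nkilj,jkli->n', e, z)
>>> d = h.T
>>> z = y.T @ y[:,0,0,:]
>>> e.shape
(3, 3, 31, 13, 13)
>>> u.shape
(3, 2)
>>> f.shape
(5, 37)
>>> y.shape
(13, 3, 3, 2)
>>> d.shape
(3,)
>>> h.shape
(3,)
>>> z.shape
(2, 3, 3, 2)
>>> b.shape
(3, 37, 5)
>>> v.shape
(3, 31)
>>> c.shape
(5, 37, 31)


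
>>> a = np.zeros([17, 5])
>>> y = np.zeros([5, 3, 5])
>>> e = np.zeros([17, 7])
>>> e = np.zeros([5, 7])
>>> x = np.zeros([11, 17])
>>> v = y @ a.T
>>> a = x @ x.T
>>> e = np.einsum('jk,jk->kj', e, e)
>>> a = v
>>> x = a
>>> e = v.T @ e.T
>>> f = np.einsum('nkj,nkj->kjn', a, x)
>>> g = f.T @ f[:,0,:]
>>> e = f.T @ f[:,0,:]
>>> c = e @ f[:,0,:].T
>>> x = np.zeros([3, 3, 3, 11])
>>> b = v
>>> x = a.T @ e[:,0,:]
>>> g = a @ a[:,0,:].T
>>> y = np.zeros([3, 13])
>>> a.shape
(5, 3, 17)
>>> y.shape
(3, 13)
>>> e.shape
(5, 17, 5)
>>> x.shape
(17, 3, 5)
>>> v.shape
(5, 3, 17)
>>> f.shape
(3, 17, 5)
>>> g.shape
(5, 3, 5)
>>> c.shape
(5, 17, 3)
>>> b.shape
(5, 3, 17)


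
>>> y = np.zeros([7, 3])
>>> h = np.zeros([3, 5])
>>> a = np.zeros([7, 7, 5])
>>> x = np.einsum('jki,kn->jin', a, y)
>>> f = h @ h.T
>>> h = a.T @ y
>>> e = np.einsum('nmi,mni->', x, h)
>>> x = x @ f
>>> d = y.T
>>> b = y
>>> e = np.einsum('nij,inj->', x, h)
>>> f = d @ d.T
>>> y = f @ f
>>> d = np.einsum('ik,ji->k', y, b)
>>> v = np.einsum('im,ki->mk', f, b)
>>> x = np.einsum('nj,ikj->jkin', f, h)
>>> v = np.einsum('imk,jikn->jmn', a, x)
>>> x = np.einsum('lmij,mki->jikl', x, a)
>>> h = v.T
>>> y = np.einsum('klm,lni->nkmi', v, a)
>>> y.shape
(7, 3, 3, 5)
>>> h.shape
(3, 7, 3)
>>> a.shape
(7, 7, 5)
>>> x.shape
(3, 5, 7, 3)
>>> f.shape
(3, 3)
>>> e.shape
()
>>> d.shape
(3,)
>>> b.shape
(7, 3)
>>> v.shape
(3, 7, 3)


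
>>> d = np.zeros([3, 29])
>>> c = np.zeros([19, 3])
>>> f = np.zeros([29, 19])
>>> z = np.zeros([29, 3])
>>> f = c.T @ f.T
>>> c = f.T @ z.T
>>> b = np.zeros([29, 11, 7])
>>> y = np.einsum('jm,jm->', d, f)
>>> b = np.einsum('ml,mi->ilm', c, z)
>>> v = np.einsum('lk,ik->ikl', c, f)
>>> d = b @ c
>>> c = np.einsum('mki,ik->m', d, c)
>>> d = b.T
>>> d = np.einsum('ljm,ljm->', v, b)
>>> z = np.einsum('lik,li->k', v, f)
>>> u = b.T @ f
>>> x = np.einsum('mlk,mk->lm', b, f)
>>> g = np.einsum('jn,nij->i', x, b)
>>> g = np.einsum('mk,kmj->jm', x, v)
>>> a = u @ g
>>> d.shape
()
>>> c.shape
(3,)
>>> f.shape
(3, 29)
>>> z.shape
(29,)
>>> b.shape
(3, 29, 29)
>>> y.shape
()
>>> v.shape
(3, 29, 29)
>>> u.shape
(29, 29, 29)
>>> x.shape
(29, 3)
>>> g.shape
(29, 29)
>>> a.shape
(29, 29, 29)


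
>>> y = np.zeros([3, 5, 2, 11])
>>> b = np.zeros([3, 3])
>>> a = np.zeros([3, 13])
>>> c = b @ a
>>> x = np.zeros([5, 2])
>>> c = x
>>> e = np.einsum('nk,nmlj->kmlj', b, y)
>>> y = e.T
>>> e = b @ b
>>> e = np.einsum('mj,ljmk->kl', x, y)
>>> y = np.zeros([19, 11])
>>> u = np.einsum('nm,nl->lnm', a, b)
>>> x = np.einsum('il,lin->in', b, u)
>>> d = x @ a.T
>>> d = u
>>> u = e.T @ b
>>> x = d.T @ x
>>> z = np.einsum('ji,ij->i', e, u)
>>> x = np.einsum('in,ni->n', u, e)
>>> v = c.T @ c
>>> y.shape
(19, 11)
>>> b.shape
(3, 3)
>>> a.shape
(3, 13)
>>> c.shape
(5, 2)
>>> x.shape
(3,)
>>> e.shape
(3, 11)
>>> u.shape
(11, 3)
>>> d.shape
(3, 3, 13)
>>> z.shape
(11,)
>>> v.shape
(2, 2)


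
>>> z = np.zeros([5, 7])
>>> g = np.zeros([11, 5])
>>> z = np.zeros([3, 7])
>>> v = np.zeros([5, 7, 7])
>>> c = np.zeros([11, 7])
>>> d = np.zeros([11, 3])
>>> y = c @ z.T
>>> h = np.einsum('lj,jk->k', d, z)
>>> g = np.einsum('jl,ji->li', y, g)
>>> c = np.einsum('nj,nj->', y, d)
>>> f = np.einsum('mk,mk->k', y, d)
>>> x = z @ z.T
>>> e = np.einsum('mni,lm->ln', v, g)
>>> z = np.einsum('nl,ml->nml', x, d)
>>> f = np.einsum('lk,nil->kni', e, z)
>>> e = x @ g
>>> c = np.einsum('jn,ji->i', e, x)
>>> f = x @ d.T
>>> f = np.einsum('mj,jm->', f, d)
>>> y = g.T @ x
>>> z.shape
(3, 11, 3)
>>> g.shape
(3, 5)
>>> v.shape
(5, 7, 7)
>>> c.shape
(3,)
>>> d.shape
(11, 3)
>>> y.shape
(5, 3)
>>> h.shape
(7,)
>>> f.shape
()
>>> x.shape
(3, 3)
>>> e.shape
(3, 5)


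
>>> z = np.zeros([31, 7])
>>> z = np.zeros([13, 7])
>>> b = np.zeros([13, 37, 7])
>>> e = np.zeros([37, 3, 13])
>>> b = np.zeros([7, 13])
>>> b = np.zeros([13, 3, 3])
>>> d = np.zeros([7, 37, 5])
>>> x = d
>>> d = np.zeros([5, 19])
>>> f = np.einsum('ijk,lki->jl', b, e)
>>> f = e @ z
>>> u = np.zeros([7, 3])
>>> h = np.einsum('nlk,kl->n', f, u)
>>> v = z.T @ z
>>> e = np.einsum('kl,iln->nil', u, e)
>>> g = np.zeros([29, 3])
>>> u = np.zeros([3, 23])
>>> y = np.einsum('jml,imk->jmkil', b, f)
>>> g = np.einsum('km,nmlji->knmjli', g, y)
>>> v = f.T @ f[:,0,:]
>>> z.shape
(13, 7)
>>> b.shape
(13, 3, 3)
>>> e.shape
(13, 37, 3)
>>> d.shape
(5, 19)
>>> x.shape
(7, 37, 5)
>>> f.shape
(37, 3, 7)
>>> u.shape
(3, 23)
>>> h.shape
(37,)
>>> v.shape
(7, 3, 7)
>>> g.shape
(29, 13, 3, 37, 7, 3)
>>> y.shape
(13, 3, 7, 37, 3)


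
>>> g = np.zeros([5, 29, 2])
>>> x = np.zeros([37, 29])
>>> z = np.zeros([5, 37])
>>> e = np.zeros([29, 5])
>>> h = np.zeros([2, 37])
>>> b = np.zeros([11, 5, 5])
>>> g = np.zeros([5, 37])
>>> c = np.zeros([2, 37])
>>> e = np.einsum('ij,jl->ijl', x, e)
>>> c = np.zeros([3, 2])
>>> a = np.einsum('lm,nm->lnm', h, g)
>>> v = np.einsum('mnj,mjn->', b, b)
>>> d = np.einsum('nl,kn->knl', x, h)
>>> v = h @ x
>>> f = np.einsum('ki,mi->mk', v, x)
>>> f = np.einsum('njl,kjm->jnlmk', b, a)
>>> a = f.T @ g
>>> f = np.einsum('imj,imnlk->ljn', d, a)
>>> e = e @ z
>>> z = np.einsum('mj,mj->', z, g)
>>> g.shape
(5, 37)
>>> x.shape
(37, 29)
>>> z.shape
()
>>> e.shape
(37, 29, 37)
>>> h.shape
(2, 37)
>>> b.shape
(11, 5, 5)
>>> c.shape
(3, 2)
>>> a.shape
(2, 37, 5, 11, 37)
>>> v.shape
(2, 29)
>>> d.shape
(2, 37, 29)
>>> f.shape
(11, 29, 5)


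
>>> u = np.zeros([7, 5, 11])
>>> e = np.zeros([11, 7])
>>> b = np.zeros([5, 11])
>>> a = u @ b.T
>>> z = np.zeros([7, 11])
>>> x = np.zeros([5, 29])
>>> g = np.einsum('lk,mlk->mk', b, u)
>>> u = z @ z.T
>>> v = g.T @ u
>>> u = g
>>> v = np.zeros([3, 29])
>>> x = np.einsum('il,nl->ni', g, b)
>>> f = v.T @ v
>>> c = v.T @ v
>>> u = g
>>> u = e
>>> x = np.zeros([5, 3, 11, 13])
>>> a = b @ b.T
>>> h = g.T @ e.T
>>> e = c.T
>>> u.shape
(11, 7)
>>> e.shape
(29, 29)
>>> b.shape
(5, 11)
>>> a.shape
(5, 5)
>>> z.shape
(7, 11)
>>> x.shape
(5, 3, 11, 13)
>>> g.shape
(7, 11)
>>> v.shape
(3, 29)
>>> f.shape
(29, 29)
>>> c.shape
(29, 29)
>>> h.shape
(11, 11)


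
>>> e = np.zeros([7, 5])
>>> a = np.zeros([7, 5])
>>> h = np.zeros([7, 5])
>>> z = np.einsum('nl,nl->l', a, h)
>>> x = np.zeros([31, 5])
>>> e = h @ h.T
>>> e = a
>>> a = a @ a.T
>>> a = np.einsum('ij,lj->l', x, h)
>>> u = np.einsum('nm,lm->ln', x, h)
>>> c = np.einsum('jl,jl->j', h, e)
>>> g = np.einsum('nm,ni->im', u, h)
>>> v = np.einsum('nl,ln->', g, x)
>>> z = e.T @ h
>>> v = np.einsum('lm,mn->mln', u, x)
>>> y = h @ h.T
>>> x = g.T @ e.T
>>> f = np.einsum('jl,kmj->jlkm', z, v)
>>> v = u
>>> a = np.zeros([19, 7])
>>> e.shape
(7, 5)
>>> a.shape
(19, 7)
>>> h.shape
(7, 5)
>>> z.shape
(5, 5)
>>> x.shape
(31, 7)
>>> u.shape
(7, 31)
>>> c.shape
(7,)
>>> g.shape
(5, 31)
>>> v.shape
(7, 31)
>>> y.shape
(7, 7)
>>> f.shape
(5, 5, 31, 7)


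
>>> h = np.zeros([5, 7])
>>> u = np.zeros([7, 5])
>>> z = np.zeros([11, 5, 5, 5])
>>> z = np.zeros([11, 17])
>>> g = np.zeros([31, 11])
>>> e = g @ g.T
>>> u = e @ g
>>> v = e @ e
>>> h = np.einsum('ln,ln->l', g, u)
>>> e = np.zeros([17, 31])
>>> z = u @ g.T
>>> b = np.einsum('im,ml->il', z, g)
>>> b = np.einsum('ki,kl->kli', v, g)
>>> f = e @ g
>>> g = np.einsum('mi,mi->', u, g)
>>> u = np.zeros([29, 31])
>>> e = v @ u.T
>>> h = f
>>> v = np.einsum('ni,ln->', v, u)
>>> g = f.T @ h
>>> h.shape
(17, 11)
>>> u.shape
(29, 31)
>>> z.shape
(31, 31)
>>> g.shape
(11, 11)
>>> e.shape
(31, 29)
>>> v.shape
()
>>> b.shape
(31, 11, 31)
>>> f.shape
(17, 11)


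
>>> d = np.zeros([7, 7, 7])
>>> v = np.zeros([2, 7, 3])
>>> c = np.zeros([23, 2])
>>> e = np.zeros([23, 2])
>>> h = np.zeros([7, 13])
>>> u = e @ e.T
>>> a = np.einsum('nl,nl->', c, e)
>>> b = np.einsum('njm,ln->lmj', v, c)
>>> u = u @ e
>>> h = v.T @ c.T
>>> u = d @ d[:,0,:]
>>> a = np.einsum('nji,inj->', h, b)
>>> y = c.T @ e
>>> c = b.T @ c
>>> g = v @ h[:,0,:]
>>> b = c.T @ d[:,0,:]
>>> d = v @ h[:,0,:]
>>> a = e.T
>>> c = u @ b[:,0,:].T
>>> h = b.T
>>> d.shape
(2, 7, 23)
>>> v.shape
(2, 7, 3)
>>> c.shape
(7, 7, 2)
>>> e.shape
(23, 2)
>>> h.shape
(7, 3, 2)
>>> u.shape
(7, 7, 7)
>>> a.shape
(2, 23)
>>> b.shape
(2, 3, 7)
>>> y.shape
(2, 2)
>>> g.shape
(2, 7, 23)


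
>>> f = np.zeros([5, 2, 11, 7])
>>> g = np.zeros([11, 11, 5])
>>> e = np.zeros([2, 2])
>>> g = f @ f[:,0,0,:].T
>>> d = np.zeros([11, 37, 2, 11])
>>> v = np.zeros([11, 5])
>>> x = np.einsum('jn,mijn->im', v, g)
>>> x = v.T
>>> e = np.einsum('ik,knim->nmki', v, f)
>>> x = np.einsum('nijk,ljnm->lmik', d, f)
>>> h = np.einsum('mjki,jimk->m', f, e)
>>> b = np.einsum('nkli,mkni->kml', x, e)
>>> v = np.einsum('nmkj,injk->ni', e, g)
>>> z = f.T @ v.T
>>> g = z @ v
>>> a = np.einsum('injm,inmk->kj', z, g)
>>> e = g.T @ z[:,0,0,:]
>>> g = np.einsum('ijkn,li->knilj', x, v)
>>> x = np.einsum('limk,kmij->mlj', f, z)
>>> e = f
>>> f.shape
(5, 2, 11, 7)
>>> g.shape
(37, 11, 5, 2, 7)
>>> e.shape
(5, 2, 11, 7)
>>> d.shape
(11, 37, 2, 11)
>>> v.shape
(2, 5)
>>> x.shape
(11, 5, 2)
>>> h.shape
(5,)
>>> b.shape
(7, 2, 37)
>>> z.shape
(7, 11, 2, 2)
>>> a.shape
(5, 2)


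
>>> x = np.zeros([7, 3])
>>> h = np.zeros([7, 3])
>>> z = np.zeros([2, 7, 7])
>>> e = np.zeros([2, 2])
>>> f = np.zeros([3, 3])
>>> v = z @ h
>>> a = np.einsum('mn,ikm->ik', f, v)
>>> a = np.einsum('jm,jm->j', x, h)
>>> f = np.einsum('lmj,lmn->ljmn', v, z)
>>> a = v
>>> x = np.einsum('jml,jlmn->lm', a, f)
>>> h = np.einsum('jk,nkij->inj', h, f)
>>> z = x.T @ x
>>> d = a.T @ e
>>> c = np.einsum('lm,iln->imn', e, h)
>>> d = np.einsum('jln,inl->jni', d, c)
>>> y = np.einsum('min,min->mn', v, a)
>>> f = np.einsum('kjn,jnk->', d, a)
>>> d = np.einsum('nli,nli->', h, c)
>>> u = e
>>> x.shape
(3, 7)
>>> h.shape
(7, 2, 7)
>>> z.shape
(7, 7)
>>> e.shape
(2, 2)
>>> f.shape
()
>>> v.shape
(2, 7, 3)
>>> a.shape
(2, 7, 3)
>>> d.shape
()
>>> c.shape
(7, 2, 7)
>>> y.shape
(2, 3)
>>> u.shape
(2, 2)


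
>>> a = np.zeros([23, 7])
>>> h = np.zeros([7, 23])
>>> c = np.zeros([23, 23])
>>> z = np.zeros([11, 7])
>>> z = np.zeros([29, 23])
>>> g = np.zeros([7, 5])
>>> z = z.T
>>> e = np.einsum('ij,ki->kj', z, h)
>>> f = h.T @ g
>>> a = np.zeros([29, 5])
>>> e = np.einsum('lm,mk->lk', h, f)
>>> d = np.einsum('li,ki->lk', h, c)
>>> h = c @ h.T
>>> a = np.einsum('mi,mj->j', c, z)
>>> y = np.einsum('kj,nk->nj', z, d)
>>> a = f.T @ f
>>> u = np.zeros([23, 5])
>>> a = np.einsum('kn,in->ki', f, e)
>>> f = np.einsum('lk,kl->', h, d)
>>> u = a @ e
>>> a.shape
(23, 7)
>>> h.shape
(23, 7)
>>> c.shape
(23, 23)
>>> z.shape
(23, 29)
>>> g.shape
(7, 5)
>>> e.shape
(7, 5)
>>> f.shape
()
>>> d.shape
(7, 23)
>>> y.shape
(7, 29)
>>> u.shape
(23, 5)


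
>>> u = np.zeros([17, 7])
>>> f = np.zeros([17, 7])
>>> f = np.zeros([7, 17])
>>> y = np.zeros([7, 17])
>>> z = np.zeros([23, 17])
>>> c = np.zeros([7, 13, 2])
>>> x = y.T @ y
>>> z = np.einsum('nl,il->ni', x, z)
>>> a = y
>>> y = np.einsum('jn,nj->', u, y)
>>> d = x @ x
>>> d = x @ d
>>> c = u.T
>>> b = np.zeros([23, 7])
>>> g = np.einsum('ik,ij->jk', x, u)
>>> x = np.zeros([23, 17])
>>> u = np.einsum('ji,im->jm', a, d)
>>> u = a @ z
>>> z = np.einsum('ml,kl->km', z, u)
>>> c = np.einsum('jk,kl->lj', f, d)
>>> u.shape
(7, 23)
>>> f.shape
(7, 17)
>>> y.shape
()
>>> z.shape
(7, 17)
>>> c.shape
(17, 7)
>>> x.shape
(23, 17)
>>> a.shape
(7, 17)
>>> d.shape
(17, 17)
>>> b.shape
(23, 7)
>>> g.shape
(7, 17)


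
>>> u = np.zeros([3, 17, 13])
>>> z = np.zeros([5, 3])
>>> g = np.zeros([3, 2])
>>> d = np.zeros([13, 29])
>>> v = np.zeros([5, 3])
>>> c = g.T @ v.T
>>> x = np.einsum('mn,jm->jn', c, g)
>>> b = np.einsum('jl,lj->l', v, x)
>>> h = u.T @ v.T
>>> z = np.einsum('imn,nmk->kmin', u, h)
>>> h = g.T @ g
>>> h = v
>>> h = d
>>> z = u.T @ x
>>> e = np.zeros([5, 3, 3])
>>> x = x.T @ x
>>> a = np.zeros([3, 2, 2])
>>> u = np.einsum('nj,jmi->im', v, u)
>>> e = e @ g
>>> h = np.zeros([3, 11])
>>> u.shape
(13, 17)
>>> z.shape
(13, 17, 5)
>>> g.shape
(3, 2)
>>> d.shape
(13, 29)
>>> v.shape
(5, 3)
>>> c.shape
(2, 5)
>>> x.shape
(5, 5)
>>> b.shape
(3,)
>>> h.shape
(3, 11)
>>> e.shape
(5, 3, 2)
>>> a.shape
(3, 2, 2)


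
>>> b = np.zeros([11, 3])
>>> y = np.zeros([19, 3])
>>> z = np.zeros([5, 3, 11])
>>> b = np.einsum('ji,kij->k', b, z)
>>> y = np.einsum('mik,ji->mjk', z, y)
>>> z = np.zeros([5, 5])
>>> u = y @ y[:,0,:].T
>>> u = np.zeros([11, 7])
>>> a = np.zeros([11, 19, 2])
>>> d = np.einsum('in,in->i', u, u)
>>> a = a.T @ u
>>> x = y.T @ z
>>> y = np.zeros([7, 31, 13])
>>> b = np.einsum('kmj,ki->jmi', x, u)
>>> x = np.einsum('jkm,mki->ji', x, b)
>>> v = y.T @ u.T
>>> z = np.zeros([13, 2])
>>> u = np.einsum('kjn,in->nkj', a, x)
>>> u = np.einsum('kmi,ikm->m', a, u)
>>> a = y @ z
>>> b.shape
(5, 19, 7)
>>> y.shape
(7, 31, 13)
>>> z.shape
(13, 2)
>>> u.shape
(19,)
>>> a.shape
(7, 31, 2)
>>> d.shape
(11,)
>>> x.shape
(11, 7)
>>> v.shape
(13, 31, 11)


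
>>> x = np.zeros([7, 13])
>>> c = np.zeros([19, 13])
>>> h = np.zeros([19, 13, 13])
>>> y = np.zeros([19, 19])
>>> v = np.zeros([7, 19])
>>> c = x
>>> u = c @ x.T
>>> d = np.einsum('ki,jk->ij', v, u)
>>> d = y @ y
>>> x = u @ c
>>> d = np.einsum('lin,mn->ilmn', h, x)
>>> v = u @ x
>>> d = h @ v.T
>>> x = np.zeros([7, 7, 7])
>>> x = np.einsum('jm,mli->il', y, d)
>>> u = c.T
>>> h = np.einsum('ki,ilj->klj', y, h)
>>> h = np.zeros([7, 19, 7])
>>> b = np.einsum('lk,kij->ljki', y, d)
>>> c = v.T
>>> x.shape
(7, 13)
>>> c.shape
(13, 7)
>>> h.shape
(7, 19, 7)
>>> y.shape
(19, 19)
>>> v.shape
(7, 13)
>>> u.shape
(13, 7)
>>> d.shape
(19, 13, 7)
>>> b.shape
(19, 7, 19, 13)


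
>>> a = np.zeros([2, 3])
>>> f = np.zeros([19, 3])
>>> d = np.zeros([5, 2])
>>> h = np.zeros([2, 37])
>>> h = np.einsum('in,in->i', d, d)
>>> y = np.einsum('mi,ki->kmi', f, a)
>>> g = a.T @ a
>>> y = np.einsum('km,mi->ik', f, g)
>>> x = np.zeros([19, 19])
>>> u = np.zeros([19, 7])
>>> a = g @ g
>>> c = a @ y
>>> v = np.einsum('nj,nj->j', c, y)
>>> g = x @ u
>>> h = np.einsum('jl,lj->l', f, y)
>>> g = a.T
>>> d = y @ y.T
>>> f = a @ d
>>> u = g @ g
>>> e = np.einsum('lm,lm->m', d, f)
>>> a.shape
(3, 3)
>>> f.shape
(3, 3)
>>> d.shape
(3, 3)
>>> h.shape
(3,)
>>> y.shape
(3, 19)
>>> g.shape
(3, 3)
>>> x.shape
(19, 19)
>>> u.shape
(3, 3)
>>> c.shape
(3, 19)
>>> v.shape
(19,)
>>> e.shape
(3,)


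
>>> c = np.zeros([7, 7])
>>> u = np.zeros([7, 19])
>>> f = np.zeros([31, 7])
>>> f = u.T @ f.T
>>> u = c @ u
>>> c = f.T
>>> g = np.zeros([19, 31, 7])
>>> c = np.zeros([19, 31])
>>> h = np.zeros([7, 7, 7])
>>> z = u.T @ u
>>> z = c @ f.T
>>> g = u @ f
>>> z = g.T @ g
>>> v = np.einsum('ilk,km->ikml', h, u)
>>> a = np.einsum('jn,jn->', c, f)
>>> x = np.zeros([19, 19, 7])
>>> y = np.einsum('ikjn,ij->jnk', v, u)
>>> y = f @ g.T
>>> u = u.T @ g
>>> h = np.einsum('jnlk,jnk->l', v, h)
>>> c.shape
(19, 31)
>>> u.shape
(19, 31)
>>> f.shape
(19, 31)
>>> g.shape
(7, 31)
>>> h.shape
(19,)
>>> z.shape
(31, 31)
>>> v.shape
(7, 7, 19, 7)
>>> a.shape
()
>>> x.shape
(19, 19, 7)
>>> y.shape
(19, 7)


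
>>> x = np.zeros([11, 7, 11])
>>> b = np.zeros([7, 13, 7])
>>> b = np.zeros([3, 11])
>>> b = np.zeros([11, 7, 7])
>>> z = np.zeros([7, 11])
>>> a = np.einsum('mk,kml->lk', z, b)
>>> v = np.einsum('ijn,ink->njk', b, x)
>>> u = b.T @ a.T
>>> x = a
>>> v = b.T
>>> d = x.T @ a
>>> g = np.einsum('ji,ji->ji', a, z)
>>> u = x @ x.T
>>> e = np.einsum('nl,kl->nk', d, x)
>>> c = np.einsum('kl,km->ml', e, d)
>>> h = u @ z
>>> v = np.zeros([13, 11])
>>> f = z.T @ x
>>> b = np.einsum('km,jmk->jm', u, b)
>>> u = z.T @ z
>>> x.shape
(7, 11)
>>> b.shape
(11, 7)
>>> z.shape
(7, 11)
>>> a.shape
(7, 11)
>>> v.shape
(13, 11)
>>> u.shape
(11, 11)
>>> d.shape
(11, 11)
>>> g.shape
(7, 11)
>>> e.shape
(11, 7)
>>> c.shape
(11, 7)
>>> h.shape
(7, 11)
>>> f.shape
(11, 11)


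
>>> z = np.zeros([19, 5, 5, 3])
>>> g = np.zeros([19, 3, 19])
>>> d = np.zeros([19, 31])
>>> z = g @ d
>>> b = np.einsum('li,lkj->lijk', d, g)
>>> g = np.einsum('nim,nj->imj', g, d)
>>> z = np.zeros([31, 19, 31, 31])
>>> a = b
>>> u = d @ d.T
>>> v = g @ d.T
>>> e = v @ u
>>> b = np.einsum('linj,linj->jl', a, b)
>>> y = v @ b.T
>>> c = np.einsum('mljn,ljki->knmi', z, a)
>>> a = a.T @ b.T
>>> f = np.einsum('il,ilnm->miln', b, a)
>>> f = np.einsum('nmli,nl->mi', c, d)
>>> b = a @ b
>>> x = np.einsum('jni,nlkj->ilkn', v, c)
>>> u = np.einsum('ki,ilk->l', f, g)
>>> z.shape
(31, 19, 31, 31)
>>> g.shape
(3, 19, 31)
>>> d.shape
(19, 31)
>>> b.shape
(3, 19, 31, 19)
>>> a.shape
(3, 19, 31, 3)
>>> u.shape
(19,)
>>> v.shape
(3, 19, 19)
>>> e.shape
(3, 19, 19)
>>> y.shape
(3, 19, 3)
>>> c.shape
(19, 31, 31, 3)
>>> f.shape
(31, 3)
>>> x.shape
(19, 31, 31, 19)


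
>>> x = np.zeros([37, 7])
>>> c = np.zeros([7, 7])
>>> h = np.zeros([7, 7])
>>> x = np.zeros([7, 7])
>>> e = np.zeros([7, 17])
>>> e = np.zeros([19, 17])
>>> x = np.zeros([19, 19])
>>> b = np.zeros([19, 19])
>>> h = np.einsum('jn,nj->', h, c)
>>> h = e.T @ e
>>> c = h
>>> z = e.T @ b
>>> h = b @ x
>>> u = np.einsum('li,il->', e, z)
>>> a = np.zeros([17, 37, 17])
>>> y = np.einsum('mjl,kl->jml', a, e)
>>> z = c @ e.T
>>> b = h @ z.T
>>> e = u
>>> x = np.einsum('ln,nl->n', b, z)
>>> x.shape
(17,)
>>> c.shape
(17, 17)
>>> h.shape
(19, 19)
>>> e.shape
()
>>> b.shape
(19, 17)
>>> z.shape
(17, 19)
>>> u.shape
()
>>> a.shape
(17, 37, 17)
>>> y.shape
(37, 17, 17)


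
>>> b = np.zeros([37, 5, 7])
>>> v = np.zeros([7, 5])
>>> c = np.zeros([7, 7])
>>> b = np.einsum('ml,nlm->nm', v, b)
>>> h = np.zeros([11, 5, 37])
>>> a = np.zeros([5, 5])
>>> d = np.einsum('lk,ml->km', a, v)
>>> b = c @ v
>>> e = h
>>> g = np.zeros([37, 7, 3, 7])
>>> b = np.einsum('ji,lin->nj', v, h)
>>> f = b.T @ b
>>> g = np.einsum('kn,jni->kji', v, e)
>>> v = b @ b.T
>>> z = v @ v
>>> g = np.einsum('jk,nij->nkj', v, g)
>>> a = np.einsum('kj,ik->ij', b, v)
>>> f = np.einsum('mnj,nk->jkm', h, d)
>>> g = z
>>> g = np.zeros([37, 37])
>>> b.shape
(37, 7)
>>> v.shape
(37, 37)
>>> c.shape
(7, 7)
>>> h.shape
(11, 5, 37)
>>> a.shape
(37, 7)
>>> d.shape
(5, 7)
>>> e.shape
(11, 5, 37)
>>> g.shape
(37, 37)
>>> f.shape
(37, 7, 11)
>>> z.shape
(37, 37)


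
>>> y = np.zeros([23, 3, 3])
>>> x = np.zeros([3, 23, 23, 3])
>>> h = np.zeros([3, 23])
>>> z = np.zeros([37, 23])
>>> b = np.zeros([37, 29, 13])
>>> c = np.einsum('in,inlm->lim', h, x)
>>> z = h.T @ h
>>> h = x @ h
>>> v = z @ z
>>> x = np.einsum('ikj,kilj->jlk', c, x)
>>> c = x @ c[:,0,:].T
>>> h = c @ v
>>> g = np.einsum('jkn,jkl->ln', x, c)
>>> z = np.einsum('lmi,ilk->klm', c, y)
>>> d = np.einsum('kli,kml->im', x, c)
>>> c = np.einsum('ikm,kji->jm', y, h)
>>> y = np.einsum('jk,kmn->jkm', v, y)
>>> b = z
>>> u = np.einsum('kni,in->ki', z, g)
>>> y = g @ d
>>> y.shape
(23, 23)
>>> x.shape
(3, 23, 3)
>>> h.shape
(3, 23, 23)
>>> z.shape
(3, 3, 23)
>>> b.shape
(3, 3, 23)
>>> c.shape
(23, 3)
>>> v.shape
(23, 23)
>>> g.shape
(23, 3)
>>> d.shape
(3, 23)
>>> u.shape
(3, 23)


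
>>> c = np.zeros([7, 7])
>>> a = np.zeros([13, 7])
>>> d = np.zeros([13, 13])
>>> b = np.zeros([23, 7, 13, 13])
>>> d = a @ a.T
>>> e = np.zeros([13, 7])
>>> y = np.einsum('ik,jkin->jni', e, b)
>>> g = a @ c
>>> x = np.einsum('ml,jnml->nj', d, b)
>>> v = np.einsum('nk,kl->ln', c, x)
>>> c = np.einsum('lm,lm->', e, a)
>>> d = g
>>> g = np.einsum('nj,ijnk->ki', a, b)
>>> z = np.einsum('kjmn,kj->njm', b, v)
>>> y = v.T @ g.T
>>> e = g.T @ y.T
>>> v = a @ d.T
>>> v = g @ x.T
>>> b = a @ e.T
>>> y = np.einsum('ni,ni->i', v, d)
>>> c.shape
()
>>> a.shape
(13, 7)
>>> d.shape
(13, 7)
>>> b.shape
(13, 23)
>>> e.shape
(23, 7)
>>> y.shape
(7,)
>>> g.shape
(13, 23)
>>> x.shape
(7, 23)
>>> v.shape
(13, 7)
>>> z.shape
(13, 7, 13)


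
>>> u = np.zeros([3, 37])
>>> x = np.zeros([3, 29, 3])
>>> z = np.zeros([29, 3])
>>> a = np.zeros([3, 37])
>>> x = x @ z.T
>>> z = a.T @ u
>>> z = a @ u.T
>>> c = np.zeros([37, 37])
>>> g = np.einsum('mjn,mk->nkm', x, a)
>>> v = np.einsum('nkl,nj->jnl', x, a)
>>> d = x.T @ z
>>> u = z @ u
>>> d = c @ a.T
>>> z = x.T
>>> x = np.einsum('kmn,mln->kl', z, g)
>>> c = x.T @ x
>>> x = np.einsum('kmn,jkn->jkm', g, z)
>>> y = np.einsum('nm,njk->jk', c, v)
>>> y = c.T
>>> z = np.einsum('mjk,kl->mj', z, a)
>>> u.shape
(3, 37)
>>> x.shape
(29, 29, 37)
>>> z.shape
(29, 29)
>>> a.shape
(3, 37)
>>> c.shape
(37, 37)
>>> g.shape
(29, 37, 3)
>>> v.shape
(37, 3, 29)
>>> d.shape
(37, 3)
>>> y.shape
(37, 37)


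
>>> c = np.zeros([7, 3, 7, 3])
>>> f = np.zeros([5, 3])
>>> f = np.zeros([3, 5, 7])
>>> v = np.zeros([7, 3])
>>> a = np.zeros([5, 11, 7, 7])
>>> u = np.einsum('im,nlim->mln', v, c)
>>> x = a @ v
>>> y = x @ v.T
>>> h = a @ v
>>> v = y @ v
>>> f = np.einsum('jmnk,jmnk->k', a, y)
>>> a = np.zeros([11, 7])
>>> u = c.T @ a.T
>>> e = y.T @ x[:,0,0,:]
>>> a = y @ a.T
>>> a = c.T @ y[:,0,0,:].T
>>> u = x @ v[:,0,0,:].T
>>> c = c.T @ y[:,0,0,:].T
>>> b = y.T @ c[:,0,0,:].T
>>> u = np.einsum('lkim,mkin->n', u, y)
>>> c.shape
(3, 7, 3, 5)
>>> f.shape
(7,)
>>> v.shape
(5, 11, 7, 3)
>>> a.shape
(3, 7, 3, 5)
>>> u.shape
(7,)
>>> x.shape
(5, 11, 7, 3)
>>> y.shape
(5, 11, 7, 7)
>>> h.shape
(5, 11, 7, 3)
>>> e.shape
(7, 7, 11, 3)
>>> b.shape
(7, 7, 11, 3)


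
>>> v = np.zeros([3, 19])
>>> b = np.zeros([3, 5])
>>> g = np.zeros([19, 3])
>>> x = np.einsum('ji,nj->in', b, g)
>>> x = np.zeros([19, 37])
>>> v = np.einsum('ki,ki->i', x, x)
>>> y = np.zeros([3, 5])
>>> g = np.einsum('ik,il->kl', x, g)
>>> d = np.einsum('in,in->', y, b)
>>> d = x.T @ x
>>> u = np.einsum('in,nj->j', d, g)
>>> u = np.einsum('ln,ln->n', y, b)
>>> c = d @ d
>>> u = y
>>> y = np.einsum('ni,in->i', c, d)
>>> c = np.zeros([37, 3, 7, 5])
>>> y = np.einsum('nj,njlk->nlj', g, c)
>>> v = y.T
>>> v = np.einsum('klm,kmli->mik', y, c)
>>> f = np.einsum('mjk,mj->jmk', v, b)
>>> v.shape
(3, 5, 37)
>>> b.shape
(3, 5)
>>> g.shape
(37, 3)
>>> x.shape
(19, 37)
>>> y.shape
(37, 7, 3)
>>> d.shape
(37, 37)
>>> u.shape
(3, 5)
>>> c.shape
(37, 3, 7, 5)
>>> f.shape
(5, 3, 37)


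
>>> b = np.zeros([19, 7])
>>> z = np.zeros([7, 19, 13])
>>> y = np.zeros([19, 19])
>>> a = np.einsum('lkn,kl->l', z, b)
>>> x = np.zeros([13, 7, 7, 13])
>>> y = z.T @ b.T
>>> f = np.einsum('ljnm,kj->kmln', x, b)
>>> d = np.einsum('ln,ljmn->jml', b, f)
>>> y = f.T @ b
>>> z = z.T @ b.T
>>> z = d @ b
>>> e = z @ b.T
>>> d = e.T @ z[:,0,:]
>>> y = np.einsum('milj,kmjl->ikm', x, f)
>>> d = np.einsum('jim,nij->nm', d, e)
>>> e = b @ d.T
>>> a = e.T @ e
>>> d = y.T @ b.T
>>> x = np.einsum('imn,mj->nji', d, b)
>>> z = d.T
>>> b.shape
(19, 7)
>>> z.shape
(19, 19, 13)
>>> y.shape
(7, 19, 13)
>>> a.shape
(13, 13)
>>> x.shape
(19, 7, 13)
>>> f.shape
(19, 13, 13, 7)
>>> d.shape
(13, 19, 19)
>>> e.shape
(19, 13)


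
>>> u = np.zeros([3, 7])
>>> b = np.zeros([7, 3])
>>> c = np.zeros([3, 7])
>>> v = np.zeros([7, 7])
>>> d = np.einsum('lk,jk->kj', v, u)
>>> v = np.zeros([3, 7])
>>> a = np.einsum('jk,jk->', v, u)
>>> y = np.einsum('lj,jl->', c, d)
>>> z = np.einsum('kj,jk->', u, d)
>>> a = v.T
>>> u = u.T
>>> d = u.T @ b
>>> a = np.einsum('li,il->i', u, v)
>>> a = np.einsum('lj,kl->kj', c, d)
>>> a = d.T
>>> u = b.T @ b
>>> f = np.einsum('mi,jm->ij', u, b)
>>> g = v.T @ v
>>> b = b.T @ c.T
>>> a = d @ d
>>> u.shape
(3, 3)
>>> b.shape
(3, 3)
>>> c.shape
(3, 7)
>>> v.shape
(3, 7)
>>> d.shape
(3, 3)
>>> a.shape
(3, 3)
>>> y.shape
()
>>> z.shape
()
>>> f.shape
(3, 7)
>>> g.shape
(7, 7)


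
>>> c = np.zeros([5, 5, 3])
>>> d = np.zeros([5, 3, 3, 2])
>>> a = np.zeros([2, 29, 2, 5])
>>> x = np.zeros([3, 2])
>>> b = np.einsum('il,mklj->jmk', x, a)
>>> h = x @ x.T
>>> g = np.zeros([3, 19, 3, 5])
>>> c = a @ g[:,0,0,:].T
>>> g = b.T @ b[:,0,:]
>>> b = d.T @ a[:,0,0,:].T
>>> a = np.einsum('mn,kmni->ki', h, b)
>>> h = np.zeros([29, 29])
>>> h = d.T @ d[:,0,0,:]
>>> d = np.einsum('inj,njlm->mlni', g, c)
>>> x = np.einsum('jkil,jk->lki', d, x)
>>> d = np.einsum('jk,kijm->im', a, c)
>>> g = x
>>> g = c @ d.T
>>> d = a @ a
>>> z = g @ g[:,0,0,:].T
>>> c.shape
(2, 29, 2, 3)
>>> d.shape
(2, 2)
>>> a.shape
(2, 2)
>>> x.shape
(29, 2, 2)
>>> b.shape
(2, 3, 3, 2)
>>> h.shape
(2, 3, 3, 2)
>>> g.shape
(2, 29, 2, 29)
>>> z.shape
(2, 29, 2, 2)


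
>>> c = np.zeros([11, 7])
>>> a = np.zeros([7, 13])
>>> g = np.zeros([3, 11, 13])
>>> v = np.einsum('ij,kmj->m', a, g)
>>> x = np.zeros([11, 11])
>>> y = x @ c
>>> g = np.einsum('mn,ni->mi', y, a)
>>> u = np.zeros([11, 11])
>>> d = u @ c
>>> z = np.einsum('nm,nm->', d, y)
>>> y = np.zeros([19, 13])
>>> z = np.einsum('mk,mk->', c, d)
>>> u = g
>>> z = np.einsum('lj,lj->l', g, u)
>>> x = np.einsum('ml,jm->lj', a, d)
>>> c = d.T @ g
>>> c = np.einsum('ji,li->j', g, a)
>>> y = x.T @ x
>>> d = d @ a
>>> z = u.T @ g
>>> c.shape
(11,)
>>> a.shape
(7, 13)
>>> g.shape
(11, 13)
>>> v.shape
(11,)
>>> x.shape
(13, 11)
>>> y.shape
(11, 11)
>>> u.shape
(11, 13)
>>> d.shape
(11, 13)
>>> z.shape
(13, 13)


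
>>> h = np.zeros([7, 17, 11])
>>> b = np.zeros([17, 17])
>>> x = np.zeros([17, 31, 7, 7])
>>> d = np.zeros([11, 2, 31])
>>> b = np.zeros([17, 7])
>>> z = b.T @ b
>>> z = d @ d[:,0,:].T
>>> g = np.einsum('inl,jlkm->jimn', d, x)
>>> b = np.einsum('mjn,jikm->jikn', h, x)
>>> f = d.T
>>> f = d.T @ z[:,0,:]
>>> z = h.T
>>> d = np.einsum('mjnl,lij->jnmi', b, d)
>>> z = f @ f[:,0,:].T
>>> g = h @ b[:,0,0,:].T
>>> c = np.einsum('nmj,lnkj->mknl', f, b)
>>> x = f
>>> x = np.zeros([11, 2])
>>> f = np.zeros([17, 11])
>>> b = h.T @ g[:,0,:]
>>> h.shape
(7, 17, 11)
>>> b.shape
(11, 17, 17)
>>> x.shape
(11, 2)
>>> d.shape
(31, 7, 17, 2)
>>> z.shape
(31, 2, 31)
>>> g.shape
(7, 17, 17)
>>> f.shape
(17, 11)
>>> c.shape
(2, 7, 31, 17)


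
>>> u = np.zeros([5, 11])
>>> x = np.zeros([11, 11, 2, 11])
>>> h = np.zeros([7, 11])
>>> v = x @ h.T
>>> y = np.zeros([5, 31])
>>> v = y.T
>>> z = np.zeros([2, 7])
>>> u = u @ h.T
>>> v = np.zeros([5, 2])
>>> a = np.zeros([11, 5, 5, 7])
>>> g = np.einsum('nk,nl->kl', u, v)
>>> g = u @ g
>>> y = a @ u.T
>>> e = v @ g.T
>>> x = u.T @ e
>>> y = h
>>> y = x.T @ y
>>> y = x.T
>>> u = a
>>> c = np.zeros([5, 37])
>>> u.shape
(11, 5, 5, 7)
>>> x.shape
(7, 5)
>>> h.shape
(7, 11)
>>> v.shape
(5, 2)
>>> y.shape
(5, 7)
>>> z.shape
(2, 7)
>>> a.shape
(11, 5, 5, 7)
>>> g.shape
(5, 2)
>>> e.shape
(5, 5)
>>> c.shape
(5, 37)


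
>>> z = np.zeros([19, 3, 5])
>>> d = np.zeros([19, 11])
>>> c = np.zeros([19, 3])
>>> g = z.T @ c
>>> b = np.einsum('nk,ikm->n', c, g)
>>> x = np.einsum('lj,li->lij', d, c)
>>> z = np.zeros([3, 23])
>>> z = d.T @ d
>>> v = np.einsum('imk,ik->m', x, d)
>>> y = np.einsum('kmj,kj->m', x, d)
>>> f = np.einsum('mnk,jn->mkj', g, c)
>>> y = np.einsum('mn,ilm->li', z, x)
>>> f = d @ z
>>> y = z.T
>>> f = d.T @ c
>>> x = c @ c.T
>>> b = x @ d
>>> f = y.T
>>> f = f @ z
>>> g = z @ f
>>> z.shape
(11, 11)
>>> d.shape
(19, 11)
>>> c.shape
(19, 3)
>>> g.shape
(11, 11)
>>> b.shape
(19, 11)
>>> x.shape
(19, 19)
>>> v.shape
(3,)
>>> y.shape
(11, 11)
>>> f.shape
(11, 11)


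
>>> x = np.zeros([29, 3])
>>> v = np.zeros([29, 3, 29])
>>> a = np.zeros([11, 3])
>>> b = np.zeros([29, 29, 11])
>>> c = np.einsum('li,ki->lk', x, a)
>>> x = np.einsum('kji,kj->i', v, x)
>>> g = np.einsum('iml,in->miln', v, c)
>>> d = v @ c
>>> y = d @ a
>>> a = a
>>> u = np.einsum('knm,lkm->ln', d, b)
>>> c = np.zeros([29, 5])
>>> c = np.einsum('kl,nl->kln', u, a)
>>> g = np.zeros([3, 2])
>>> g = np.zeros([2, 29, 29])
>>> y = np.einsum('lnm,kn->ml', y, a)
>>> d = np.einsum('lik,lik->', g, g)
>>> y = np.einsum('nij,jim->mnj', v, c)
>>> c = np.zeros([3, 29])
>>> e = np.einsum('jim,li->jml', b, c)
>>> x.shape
(29,)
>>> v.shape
(29, 3, 29)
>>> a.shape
(11, 3)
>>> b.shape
(29, 29, 11)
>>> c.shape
(3, 29)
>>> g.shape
(2, 29, 29)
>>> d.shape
()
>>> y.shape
(11, 29, 29)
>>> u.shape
(29, 3)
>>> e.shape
(29, 11, 3)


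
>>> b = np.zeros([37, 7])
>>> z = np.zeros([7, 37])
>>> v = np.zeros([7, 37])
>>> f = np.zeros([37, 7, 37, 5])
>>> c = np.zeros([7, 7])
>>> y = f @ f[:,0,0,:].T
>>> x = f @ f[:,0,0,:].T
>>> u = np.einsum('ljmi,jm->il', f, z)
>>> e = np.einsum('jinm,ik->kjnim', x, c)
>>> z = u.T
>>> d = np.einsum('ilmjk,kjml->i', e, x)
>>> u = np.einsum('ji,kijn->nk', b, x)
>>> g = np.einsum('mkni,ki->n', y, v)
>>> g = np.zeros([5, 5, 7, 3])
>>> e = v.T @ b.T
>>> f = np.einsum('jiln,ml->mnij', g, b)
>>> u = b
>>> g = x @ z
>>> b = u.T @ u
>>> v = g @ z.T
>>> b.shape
(7, 7)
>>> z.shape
(37, 5)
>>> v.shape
(37, 7, 37, 37)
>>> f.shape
(37, 3, 5, 5)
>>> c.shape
(7, 7)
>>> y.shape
(37, 7, 37, 37)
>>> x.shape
(37, 7, 37, 37)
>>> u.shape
(37, 7)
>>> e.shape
(37, 37)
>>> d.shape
(7,)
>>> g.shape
(37, 7, 37, 5)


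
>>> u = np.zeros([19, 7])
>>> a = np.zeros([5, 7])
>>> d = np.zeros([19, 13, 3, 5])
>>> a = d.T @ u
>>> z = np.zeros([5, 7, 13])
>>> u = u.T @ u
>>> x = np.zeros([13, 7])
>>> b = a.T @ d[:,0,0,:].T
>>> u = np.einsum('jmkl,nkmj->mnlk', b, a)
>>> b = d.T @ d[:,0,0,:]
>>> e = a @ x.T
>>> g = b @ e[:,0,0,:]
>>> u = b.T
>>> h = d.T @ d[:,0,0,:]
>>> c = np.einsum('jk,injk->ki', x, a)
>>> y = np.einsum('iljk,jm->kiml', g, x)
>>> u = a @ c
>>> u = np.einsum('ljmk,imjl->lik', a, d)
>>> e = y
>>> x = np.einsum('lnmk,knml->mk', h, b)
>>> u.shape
(5, 19, 7)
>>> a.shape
(5, 3, 13, 7)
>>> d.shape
(19, 13, 3, 5)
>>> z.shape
(5, 7, 13)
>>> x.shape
(13, 5)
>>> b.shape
(5, 3, 13, 5)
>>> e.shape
(13, 5, 7, 3)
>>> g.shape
(5, 3, 13, 13)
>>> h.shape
(5, 3, 13, 5)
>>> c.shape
(7, 5)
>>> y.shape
(13, 5, 7, 3)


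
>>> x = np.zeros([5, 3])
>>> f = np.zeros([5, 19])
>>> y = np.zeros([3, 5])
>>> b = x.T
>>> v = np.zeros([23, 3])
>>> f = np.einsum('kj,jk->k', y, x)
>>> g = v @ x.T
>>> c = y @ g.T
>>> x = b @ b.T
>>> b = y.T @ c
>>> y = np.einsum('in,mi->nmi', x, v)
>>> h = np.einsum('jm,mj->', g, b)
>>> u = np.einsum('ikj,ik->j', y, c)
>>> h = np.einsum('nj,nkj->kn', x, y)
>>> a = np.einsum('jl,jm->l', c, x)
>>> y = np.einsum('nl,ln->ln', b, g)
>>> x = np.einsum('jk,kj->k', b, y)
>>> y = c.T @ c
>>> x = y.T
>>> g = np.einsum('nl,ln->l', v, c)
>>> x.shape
(23, 23)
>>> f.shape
(3,)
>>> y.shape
(23, 23)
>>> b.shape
(5, 23)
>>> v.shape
(23, 3)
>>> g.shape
(3,)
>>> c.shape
(3, 23)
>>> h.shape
(23, 3)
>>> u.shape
(3,)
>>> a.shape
(23,)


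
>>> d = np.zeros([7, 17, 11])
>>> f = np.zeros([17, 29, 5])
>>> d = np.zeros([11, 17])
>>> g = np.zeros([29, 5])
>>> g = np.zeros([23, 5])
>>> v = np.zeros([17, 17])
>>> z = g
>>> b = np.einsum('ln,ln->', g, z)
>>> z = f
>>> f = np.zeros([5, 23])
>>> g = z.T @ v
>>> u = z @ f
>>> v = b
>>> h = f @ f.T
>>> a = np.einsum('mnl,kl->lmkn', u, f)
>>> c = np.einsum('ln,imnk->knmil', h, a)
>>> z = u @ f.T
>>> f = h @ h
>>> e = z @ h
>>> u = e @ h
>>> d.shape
(11, 17)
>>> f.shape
(5, 5)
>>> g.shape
(5, 29, 17)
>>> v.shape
()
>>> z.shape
(17, 29, 5)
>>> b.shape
()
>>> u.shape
(17, 29, 5)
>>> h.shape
(5, 5)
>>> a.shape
(23, 17, 5, 29)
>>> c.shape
(29, 5, 17, 23, 5)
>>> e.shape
(17, 29, 5)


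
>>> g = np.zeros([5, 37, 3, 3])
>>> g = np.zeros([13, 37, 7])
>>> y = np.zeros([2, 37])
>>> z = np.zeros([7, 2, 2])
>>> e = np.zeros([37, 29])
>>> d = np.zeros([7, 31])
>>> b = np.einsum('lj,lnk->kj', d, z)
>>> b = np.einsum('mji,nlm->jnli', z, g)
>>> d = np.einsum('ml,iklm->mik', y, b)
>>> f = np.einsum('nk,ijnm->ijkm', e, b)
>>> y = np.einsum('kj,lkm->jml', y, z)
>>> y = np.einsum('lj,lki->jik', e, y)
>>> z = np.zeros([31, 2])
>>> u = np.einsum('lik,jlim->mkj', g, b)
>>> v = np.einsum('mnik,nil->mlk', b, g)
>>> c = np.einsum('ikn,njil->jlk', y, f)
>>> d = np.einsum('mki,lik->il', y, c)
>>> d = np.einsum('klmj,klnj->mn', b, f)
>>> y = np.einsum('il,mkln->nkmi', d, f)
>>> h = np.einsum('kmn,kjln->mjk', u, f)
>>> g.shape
(13, 37, 7)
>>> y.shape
(2, 13, 2, 37)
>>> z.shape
(31, 2)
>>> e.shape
(37, 29)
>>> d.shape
(37, 29)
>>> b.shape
(2, 13, 37, 2)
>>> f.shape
(2, 13, 29, 2)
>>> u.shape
(2, 7, 2)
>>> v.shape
(2, 7, 2)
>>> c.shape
(13, 2, 7)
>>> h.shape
(7, 13, 2)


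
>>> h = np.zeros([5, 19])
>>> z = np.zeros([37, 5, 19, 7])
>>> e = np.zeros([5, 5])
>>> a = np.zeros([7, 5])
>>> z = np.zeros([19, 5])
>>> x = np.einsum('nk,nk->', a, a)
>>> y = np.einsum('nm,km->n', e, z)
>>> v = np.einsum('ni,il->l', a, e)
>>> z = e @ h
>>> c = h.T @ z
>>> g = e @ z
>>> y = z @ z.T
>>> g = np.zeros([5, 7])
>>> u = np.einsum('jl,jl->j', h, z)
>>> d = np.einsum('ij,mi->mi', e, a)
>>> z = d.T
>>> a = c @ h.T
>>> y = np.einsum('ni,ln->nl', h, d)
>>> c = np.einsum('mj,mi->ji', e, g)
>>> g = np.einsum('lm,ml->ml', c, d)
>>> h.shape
(5, 19)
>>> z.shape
(5, 7)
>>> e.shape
(5, 5)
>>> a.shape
(19, 5)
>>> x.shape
()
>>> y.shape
(5, 7)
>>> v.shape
(5,)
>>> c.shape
(5, 7)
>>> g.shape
(7, 5)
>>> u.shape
(5,)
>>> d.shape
(7, 5)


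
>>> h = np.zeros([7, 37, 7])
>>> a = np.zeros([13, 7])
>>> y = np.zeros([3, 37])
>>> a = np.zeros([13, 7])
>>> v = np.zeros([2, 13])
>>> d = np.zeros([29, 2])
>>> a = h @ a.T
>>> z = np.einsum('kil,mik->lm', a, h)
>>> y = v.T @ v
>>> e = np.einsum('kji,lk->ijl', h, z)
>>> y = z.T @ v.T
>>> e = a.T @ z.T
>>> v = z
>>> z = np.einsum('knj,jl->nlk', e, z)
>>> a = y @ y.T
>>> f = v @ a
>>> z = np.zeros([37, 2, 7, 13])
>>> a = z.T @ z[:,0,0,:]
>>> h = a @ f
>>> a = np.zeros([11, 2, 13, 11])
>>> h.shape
(13, 7, 2, 7)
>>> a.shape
(11, 2, 13, 11)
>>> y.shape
(7, 2)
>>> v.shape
(13, 7)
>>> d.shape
(29, 2)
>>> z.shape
(37, 2, 7, 13)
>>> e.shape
(13, 37, 13)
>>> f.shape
(13, 7)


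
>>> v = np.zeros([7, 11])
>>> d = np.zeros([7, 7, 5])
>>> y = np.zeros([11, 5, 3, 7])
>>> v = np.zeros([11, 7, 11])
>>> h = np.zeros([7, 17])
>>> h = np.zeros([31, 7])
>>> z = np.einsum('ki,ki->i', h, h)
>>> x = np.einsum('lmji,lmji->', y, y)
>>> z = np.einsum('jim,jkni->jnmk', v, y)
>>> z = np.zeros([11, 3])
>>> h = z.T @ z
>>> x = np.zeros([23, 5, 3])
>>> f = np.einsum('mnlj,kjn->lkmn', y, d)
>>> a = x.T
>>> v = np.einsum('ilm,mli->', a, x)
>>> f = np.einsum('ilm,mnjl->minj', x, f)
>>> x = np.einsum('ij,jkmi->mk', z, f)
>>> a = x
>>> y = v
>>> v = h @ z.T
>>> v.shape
(3, 11)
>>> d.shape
(7, 7, 5)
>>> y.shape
()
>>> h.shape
(3, 3)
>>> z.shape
(11, 3)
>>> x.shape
(7, 23)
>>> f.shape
(3, 23, 7, 11)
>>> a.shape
(7, 23)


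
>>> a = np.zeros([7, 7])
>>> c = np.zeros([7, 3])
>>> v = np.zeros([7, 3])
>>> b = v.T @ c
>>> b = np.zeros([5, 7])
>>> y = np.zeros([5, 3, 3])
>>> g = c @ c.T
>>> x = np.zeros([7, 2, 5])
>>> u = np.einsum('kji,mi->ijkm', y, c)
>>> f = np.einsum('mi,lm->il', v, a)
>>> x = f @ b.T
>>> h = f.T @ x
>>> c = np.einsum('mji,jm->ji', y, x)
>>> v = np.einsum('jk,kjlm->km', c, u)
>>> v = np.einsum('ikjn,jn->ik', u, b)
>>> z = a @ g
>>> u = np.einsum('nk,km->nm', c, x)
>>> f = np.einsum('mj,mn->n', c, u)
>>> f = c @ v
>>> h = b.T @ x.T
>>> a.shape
(7, 7)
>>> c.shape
(3, 3)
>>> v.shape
(3, 3)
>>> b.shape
(5, 7)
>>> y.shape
(5, 3, 3)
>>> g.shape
(7, 7)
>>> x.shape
(3, 5)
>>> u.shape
(3, 5)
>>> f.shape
(3, 3)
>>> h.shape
(7, 3)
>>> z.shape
(7, 7)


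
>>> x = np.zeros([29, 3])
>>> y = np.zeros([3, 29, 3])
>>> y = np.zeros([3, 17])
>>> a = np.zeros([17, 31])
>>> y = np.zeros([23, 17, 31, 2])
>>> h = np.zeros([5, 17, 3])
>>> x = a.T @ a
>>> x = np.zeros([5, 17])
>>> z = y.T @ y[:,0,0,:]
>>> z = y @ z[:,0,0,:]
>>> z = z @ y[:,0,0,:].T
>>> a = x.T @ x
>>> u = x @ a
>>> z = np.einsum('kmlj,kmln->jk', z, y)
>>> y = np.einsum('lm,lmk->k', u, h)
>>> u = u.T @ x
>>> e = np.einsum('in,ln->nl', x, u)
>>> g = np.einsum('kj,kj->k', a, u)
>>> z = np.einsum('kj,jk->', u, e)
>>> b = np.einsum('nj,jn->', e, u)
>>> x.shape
(5, 17)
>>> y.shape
(3,)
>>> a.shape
(17, 17)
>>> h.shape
(5, 17, 3)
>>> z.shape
()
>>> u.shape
(17, 17)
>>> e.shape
(17, 17)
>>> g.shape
(17,)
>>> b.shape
()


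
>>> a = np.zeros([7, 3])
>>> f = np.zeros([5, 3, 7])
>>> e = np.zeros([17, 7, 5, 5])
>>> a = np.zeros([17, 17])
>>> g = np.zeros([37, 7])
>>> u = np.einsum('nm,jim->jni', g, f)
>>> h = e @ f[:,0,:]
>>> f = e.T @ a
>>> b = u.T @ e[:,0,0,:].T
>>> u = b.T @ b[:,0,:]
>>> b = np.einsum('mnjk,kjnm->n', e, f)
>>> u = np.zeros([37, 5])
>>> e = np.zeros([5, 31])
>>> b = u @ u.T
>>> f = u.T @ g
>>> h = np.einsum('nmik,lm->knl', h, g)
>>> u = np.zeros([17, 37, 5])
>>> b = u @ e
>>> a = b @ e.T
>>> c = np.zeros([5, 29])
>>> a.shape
(17, 37, 5)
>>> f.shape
(5, 7)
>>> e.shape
(5, 31)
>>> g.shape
(37, 7)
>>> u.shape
(17, 37, 5)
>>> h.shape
(7, 17, 37)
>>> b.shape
(17, 37, 31)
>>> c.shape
(5, 29)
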